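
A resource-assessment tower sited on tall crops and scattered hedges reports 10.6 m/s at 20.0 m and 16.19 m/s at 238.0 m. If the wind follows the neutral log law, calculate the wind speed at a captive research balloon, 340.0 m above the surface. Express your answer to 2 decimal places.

17.00 m/s

Log law: V ∝ ln(z/z₀). From the pair, with r = V₁/V₂ = 0.65473,
ln z₀ = (ln z₁ − r·ln z₂)/(1 − r) = (2.9957 − 0.65473×5.4723)/0.34527 = -1.7004 → z₀ = 0.1826 m
V₃ = V₁ · ln(z₃/z₀)/ln(z₁/z₀) = 10.6 × 7.5293/4.6961 = 16.9951 m/s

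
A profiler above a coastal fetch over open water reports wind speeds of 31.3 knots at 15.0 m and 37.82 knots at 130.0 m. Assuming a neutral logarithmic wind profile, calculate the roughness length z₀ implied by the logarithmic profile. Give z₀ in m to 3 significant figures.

z₀ ≈ 0.000472 m

Log law: V(z) ∝ ln(z/z₀). With r = V₁/V₂ = 31.3/37.82 = 0.82760,
r · ln(z₂/z₀) = ln(z₁/z₀) ⇒ ln z₀ = (ln z₁ − r·ln z₂)/(1 − r)
ln z₀ = (2.70805 − 0.82760×4.86753) / 0.17240 = -7.6588
z₀ = exp(-7.6588) = 0.0004719 m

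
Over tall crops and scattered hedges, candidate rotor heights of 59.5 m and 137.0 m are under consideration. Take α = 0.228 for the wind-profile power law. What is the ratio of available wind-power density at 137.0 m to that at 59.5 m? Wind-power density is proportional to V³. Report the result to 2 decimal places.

Speed ratio: V_B/V_A = (z_B/z_A)^α = (137.0/59.5)^0.228 = (2.3025)^0.228 = 1.20943
Power-density ratio: P_B/P_A = (V_B/V_A)³ = (1.20943)³ = 1.76908

1.77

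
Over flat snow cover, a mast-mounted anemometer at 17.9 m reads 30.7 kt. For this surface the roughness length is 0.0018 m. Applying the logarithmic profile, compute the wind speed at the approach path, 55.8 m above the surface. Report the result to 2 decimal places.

Log law: V(z) ∝ ln(z/z₀), so V₂/V₁ = ln(z₂/z₀) / ln(z₁/z₀).
ln(55.8/0.0018) = 10.3417, ln(17.9/0.0018) = 9.2048
V₂ = 30.7 × 10.3417/9.2048 = 30.7 × 1.1235 = 34.4921 kt

34.49 kt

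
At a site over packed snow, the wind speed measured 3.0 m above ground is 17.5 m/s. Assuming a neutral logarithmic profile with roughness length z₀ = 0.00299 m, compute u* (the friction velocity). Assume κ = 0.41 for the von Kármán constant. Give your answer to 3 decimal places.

Log law: V(z) = (u*/κ) · ln(z/z₀) ⇒ u* = κ · V / ln(z/z₀)
u* = 0.41 × 17.5 / ln(3.0/0.00299) = 0.41 × 17.5 / 6.9111
   = 7.1750 / 6.9111 = 1.0382 m/s

u* ≈ 1.038 m/s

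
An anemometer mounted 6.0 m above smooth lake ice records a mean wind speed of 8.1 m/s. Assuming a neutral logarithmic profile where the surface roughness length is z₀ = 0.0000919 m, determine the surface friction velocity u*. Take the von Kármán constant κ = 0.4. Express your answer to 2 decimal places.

u* ≈ 0.29 m/s

Log law: V(z) = (u*/κ) · ln(z/z₀) ⇒ u* = κ · V / ln(z/z₀)
u* = 0.4 × 8.1 / ln(6.0/0.0000919) = 0.4 × 8.1 / 11.0866
   = 3.2400 / 11.0866 = 0.2922 m/s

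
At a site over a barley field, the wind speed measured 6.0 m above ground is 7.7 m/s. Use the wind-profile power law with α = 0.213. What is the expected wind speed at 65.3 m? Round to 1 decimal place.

Power-law profile: V₂ = V₁ · (z₂/z₁)^α
V₂ = 7.7 × (65.3/6.0)^0.213 = 7.7 × (10.8833)^0.213
    = 7.7 × 1.6628 = 12.8033 m/s

12.8 m/s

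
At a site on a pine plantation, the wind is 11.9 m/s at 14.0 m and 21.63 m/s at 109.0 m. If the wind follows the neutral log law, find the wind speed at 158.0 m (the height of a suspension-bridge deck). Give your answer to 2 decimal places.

23.39 m/s

Log law: V ∝ ln(z/z₀). From the pair, with r = V₁/V₂ = 0.55016,
ln z₀ = (ln z₁ − r·ln z₂)/(1 − r) = (2.6391 − 0.55016×4.6913)/0.44984 = 0.1291 → z₀ = 1.138 m
V₃ = V₁ · ln(z₃/z₀)/ln(z₁/z₀) = 11.9 × 4.9335/2.5100 = 23.3901 m/s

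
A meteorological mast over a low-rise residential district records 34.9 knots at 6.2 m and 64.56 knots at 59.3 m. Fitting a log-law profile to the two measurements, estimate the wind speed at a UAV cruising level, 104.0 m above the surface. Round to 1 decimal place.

71.9 knots

Log law: V ∝ ln(z/z₀). From the pair, with r = V₁/V₂ = 0.54058,
ln z₀ = (ln z₁ − r·ln z₂)/(1 − r) = (1.8245 − 0.54058×4.0826)/0.45942 = -0.8324 → z₀ = 0.4350 m
V₃ = V₁ · ln(z₃/z₀)/ln(z₁/z₀) = 34.9 × 5.4768/2.6570 = 71.9391 knots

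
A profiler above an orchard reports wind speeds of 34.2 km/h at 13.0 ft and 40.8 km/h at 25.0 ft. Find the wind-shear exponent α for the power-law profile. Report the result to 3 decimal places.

α ≈ 0.270

Power law: V₂/V₁ = (z₂/z₁)^α ⇒ α = ln(V₂/V₁) / ln(z₂/z₁)
α = ln(40.8/34.2) / ln(25.0/13.0) = ln(1.1930) / ln(1.9231)
  = 0.17646 / 0.65393 = 0.26984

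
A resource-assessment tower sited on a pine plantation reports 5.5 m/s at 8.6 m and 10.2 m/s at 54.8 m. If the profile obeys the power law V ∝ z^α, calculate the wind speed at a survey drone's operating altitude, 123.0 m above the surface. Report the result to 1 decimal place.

13.4 m/s

First find α: α = ln(V₂/V₁)/ln(z₂/z₁) = ln(10.2/5.5)/ln(54.8/8.6) = 0.61764/1.85193 = 0.3335
Extrapolate from 54.8 m to 123.0 m: V₃ = 10.2 × (123.0/54.8)^0.3335 = 10.2 × 1.3095 = 13.3569 m/s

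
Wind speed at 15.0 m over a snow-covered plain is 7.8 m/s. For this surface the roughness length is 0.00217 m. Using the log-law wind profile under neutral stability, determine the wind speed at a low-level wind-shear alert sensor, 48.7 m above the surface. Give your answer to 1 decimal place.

8.8 m/s

Log law: V(z) ∝ ln(z/z₀), so V₂/V₁ = ln(z₂/z₀) / ln(z₁/z₀).
ln(48.7/0.00217) = 10.0187, ln(15.0/0.00217) = 8.8411
V₂ = 7.8 × 10.0187/8.8411 = 7.8 × 1.1332 = 8.8390 m/s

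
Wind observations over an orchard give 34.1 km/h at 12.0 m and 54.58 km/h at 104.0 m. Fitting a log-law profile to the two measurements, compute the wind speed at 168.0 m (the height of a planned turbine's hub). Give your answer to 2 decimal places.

Log law: V ∝ ln(z/z₀). From the pair, with r = V₁/V₂ = 0.62477,
ln z₀ = (ln z₁ − r·ln z₂)/(1 − r) = (2.4849 − 0.62477×4.6444)/0.37523 = -1.1107 → z₀ = 0.3293 m
V₃ = V₁ · ln(z₃/z₀)/ln(z₁/z₀) = 34.1 × 6.2347/3.5956 = 59.1281 km/h

59.13 km/h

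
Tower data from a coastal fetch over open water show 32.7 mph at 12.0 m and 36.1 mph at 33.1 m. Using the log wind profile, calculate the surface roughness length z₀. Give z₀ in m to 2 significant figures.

z₀ ≈ 0.00069 m

Log law: V(z) ∝ ln(z/z₀). With r = V₁/V₂ = 32.7/36.1 = 0.90582,
r · ln(z₂/z₀) = ln(z₁/z₀) ⇒ ln z₀ = (ln z₁ − r·ln z₂)/(1 − r)
ln z₀ = (2.48491 − 0.90582×3.49953) / 0.09418 = -7.2734
z₀ = exp(-7.2734) = 0.0006937 m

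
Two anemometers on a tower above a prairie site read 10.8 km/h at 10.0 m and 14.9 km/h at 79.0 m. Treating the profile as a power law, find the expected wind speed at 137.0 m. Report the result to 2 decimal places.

16.23 km/h

First find α: α = ln(V₂/V₁)/ln(z₂/z₁) = ln(14.9/10.8)/ln(79.0/10.0) = 0.32182/2.06686 = 0.1557
Extrapolate from 79.0 m to 137.0 m: V₃ = 14.9 × (137.0/79.0)^0.1557 = 14.9 × 1.0895 = 16.2336 km/h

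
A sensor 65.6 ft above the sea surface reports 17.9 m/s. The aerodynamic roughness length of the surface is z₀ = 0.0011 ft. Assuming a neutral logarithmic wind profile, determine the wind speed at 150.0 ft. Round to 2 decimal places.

19.25 m/s

Log law: V(z) ∝ ln(z/z₀), so V₂/V₁ = ln(z₂/z₀) / ln(z₁/z₀).
ln(150.0/0.0011) = 11.8231, ln(65.6/0.0011) = 10.9960
V₂ = 17.9 × 11.8231/10.9960 = 17.9 × 1.0752 = 19.2463 m/s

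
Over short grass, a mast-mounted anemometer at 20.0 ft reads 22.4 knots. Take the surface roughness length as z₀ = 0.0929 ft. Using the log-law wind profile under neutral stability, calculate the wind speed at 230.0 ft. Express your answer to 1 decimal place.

Log law: V(z) ∝ ln(z/z₀), so V₂/V₁ = ln(z₂/z₀) / ln(z₁/z₀).
ln(230.0/0.0929) = 7.8143, ln(20.0/0.0929) = 5.3720
V₂ = 22.4 × 7.8143/5.3720 = 22.4 × 1.4546 = 32.5841 knots

32.6 knots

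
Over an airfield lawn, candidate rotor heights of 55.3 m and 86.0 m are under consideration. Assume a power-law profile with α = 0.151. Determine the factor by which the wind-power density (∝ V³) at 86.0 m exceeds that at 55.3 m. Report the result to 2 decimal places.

Speed ratio: V_B/V_A = (z_B/z_A)^α = (86.0/55.3)^0.151 = (1.5552)^0.151 = 1.06895
Power-density ratio: P_B/P_A = (V_B/V_A)³ = (1.06895)³ = 1.22144

1.22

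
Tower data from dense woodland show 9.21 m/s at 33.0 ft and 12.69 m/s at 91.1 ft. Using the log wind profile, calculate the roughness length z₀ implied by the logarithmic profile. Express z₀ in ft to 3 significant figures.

Log law: V(z) ∝ ln(z/z₀). With r = V₁/V₂ = 9.21/12.69 = 0.72577,
r · ln(z₂/z₀) = ln(z₁/z₀) ⇒ ln z₀ = (ln z₁ − r·ln z₂)/(1 − r)
ln z₀ = (3.49651 − 0.72577×4.51196) / 0.27423 = 0.8091
z₀ = exp(0.8091) = 2.246 ft

z₀ ≈ 2.25 ft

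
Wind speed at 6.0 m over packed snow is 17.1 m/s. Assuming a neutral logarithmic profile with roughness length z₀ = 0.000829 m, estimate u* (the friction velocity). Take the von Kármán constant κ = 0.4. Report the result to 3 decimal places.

u* ≈ 0.770 m/s

Log law: V(z) = (u*/κ) · ln(z/z₀) ⇒ u* = κ · V / ln(z/z₀)
u* = 0.4 × 17.1 / ln(6.0/0.000829) = 0.4 × 17.1 / 8.8870
   = 6.8400 / 8.8870 = 0.7697 m/s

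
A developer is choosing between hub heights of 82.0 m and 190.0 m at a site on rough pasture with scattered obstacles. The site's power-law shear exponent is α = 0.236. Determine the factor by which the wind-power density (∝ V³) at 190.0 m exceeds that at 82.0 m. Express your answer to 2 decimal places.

Speed ratio: V_B/V_A = (z_B/z_A)^α = (190.0/82.0)^0.236 = (2.3171)^0.236 = 1.21934
Power-density ratio: P_B/P_A = (V_B/V_A)³ = (1.21934)³ = 1.81291

1.81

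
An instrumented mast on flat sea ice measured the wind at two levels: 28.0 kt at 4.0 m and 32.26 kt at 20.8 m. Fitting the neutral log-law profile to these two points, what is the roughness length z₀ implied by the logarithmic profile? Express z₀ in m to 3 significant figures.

Log law: V(z) ∝ ln(z/z₀). With r = V₁/V₂ = 28.0/32.26 = 0.86795,
r · ln(z₂/z₀) = ln(z₁/z₀) ⇒ ln z₀ = (ln z₁ − r·ln z₂)/(1 − r)
ln z₀ = (1.38629 − 0.86795×3.03495) / 0.13205 = -9.4500
z₀ = exp(-9.4500) = 0.00007869 m

z₀ ≈ 0.0000787 m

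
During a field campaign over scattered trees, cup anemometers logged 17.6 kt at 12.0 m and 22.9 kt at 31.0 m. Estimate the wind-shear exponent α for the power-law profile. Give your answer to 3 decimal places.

α ≈ 0.277

Power law: V₂/V₁ = (z₂/z₁)^α ⇒ α = ln(V₂/V₁) / ln(z₂/z₁)
α = ln(22.9/17.6) / ln(31.0/12.0) = ln(1.3011) / ln(2.5833)
  = 0.26324 / 0.94908 = 0.27736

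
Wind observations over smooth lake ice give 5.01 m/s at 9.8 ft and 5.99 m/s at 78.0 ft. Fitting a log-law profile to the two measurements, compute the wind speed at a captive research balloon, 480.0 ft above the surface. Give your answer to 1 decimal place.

6.8 m/s

Log law: V ∝ ln(z/z₀). From the pair, with r = V₁/V₂ = 0.83639,
ln z₀ = (ln z₁ − r·ln z₂)/(1 − r) = (2.2824 − 0.83639×4.3567)/0.16361 = -8.3221 → z₀ = 0.0002431 ft
V₃ = V₁ · ln(z₃/z₀)/ln(z₁/z₀) = 5.01 × 14.4959/10.6045 = 6.8485 m/s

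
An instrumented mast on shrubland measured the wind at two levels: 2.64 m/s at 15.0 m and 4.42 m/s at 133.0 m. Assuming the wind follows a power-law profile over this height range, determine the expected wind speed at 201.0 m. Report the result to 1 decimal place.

4.9 m/s

First find α: α = ln(V₂/V₁)/ln(z₂/z₁) = ln(4.42/2.64)/ln(133.0/15.0) = 0.51536/2.18230 = 0.2362
Extrapolate from 133.0 m to 201.0 m: V₃ = 4.42 × (201.0/133.0)^0.2362 = 4.42 × 1.1024 = 4.8728 m/s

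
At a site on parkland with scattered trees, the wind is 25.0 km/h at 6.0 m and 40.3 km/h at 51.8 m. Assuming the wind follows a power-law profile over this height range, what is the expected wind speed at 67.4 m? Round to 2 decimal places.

First find α: α = ln(V₂/V₁)/ln(z₂/z₁) = ln(40.3/25.0)/ln(51.8/6.0) = 0.47748/2.15563 = 0.2215
Extrapolate from 51.8 m to 67.4 m: V₃ = 40.3 × (67.4/51.8)^0.2215 = 40.3 × 1.0600 = 42.7198 km/h

42.72 km/h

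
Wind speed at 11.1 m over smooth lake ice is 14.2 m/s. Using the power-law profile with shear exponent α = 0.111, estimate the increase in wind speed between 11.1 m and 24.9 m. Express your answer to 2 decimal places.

1.33 m/s

Power law: V₂ = V₁ · (z₂/z₁)^α = 14.2 × (2.2432)^0.111 = 15.5323 m/s
ΔV = 15.5323 − 14.2 = 1.3323 m/s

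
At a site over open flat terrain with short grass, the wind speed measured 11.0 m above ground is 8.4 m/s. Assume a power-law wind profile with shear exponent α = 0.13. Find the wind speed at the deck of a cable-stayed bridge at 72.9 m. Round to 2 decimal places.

Power-law profile: V₂ = V₁ · (z₂/z₁)^α
V₂ = 8.4 × (72.9/11.0)^0.13 = 8.4 × (6.6273)^0.13
    = 8.4 × 1.2787 = 10.7412 m/s

10.74 m/s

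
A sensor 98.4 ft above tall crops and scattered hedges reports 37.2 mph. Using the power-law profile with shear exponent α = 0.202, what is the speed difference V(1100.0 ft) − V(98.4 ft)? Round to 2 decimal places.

23.38 mph

Power law: V₂ = V₁ · (z₂/z₁)^α = 37.2 × (11.1789)^0.202 = 60.5786 mph
ΔV = 60.5786 − 37.2 = 23.3786 mph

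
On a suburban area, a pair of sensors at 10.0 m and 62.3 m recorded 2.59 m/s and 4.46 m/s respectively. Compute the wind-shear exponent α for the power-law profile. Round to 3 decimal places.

Power law: V₂/V₁ = (z₂/z₁)^α ⇒ α = ln(V₂/V₁) / ln(z₂/z₁)
α = ln(4.46/2.59) / ln(62.3/10.0) = ln(1.7220) / ln(6.2300)
  = 0.54349 / 1.82938 = 0.29709

α ≈ 0.297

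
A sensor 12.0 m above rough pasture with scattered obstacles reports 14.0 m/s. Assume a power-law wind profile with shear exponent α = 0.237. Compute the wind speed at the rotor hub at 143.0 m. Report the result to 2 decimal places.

25.19 m/s

Power-law profile: V₂ = V₁ · (z₂/z₁)^α
V₂ = 14.0 × (143.0/12.0)^0.237 = 14.0 × (11.9167)^0.237
    = 14.0 × 1.7991 = 25.1870 m/s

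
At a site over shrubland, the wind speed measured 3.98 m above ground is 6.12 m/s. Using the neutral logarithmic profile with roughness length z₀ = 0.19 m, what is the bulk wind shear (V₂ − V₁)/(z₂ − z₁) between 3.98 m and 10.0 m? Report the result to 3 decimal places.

Log law: V₂ = V₁ · ln(z₂/z₀)/ln(z₁/z₀) = 6.12 × 3.9633/3.0420 = 7.9735 m/s
ΔV/Δz = (7.9735 − 6.12)/(10.0 − 3.98) = 1.8535/6.0200 = 0.30789 m/s/m

0.308 m/s/m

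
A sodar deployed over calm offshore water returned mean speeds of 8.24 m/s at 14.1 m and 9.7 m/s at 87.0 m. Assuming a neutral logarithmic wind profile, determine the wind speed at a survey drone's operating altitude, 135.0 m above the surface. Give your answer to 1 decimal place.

Log law: V ∝ ln(z/z₀). From the pair, with r = V₁/V₂ = 0.84948,
ln z₀ = (ln z₁ − r·ln z₂)/(1 − r) = (2.6462 − 0.84948×4.4659)/0.15052 = -7.6241 → z₀ = 0.0004885 m
V₃ = V₁ · ln(z₃/z₀)/ln(z₁/z₀) = 8.24 × 12.5294/10.2703 = 10.0525 m/s

10.1 m/s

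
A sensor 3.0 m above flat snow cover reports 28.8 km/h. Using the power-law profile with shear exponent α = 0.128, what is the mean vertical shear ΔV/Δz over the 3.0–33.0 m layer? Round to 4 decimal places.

Power law: V₂ = V₁ · (z₂/z₁)^α = 28.8 × (11.0000)^0.128 = 39.1463 km/h
ΔV/Δz = (39.1463 − 28.8)/(33.0 − 3.0) = 10.3463/30.0000 = 0.34488 km/h/m

0.3449 km/h/m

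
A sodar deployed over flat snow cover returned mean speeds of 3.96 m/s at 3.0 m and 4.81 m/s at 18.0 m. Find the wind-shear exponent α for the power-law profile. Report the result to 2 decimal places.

α ≈ 0.11

Power law: V₂/V₁ = (z₂/z₁)^α ⇒ α = ln(V₂/V₁) / ln(z₂/z₁)
α = ln(4.81/3.96) / ln(18.0/3.0) = ln(1.2146) / ln(6.0000)
  = 0.19445 / 1.79176 = 0.10853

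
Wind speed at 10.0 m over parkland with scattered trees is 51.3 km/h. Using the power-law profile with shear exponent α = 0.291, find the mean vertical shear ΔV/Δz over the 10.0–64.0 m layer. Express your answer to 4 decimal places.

Power law: V₂ = V₁ · (z₂/z₁)^α = 51.3 × (6.4000)^0.291 = 88.0472 km/h
ΔV/Δz = (88.0472 − 51.3)/(64.0 − 10.0) = 36.7472/54.0000 = 0.68050 km/h/m

0.6805 km/h/m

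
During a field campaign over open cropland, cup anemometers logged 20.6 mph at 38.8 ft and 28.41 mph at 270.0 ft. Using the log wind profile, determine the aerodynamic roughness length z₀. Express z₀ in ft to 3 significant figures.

Log law: V(z) ∝ ln(z/z₀). With r = V₁/V₂ = 20.6/28.41 = 0.72510,
r · ln(z₂/z₀) = ln(z₁/z₀) ⇒ ln z₀ = (ln z₁ − r·ln z₂)/(1 − r)
ln z₀ = (3.65842 − 0.72510×5.59842) / 0.27490 = -1.4586
z₀ = exp(-1.4586) = 0.2326 ft

z₀ ≈ 0.233 ft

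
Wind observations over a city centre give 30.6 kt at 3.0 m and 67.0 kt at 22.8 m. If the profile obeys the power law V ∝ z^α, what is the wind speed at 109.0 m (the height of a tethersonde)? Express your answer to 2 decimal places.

122.64 kt

First find α: α = ln(V₂/V₁)/ln(z₂/z₁) = ln(67.0/30.6)/ln(22.8/3.0) = 0.78369/2.02815 = 0.3864
Extrapolate from 22.8 m to 109.0 m: V₃ = 67.0 × (109.0/22.8)^0.3864 = 67.0 × 1.8305 = 122.6410 kt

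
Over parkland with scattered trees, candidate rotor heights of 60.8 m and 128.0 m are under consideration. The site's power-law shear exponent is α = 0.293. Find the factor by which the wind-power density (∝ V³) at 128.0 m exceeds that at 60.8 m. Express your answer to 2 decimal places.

1.92

Speed ratio: V_B/V_A = (z_B/z_A)^α = (128.0/60.8)^0.293 = (2.1053)^0.293 = 1.24374
Power-density ratio: P_B/P_A = (V_B/V_A)³ = (1.24374)³ = 1.92392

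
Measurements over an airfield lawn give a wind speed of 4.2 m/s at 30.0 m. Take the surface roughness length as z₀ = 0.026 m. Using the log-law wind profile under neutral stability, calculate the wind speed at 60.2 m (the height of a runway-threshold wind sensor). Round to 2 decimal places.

4.61 m/s

Log law: V(z) ∝ ln(z/z₀), so V₂/V₁ = ln(z₂/z₀) / ln(z₁/z₀).
ln(60.2/0.026) = 7.7473, ln(30.0/0.026) = 7.0509
V₂ = 4.2 × 7.7473/7.0509 = 4.2 × 1.0988 = 4.6149 m/s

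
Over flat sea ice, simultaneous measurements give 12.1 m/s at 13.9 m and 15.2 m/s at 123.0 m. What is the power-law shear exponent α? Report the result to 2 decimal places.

α ≈ 0.10

Power law: V₂/V₁ = (z₂/z₁)^α ⇒ α = ln(V₂/V₁) / ln(z₂/z₁)
α = ln(15.2/12.1) / ln(123.0/13.9) = ln(1.2562) / ln(8.8489)
  = 0.22809 / 2.18030 = 0.10461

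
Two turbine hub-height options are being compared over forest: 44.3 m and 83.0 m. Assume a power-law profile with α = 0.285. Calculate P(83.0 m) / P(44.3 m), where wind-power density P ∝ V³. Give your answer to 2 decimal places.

Speed ratio: V_B/V_A = (z_B/z_A)^α = (83.0/44.3)^0.285 = (1.8736)^0.285 = 1.19595
Power-density ratio: P_B/P_A = (V_B/V_A)³ = (1.19595)³ = 1.71055

1.71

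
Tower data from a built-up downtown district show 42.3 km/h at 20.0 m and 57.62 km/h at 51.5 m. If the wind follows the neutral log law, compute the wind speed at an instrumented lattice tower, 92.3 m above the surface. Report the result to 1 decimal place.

Log law: V ∝ ln(z/z₀). From the pair, with r = V₁/V₂ = 0.73412,
ln z₀ = (ln z₁ − r·ln z₂)/(1 − r) = (2.9957 − 0.73412×3.9416)/0.26588 = 0.3842 → z₀ = 1.468 m
V₃ = V₁ · ln(z₃/z₀)/ln(z₁/z₀) = 42.3 × 4.1409/2.6116 = 67.0704 km/h

67.1 km/h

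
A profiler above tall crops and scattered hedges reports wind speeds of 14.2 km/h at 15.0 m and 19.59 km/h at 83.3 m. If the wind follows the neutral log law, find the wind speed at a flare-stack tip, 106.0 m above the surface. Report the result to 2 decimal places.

Log law: V ∝ ln(z/z₀). From the pair, with r = V₁/V₂ = 0.72486,
ln z₀ = (ln z₁ − r·ln z₂)/(1 − r) = (2.7081 − 0.72486×4.4224)/0.27514 = -1.8085 → z₀ = 0.1639 m
V₃ = V₁ · ln(z₃/z₀)/ln(z₁/z₀) = 14.2 × 6.4720/4.5166 = 20.3477 km/h

20.35 km/h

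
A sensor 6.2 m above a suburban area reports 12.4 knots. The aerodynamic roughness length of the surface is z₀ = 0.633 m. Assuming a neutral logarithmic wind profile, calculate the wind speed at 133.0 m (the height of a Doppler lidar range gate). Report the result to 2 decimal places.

29.06 knots

Log law: V(z) ∝ ln(z/z₀), so V₂/V₁ = ln(z₂/z₀) / ln(z₁/z₀).
ln(133.0/0.633) = 5.3476, ln(6.2/0.633) = 2.2818
V₂ = 12.4 × 5.3476/2.2818 = 12.4 × 2.3436 = 29.0602 knots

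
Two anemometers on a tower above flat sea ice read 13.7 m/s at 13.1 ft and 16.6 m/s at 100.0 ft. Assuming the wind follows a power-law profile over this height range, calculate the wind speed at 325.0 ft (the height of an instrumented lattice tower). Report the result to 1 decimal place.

First find α: α = ln(V₂/V₁)/ln(z₂/z₁) = ln(16.6/13.7)/ln(100.0/13.1) = 0.19201/2.03256 = 0.0945
Extrapolate from 100.0 ft to 325.0 ft: V₃ = 16.6 × (325.0/100.0)^0.0945 = 16.6 × 1.1178 = 18.5551 m/s

18.6 m/s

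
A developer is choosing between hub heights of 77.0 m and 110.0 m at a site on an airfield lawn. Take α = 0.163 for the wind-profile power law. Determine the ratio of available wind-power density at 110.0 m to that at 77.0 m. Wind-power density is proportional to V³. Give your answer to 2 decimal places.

Speed ratio: V_B/V_A = (z_B/z_A)^α = (110.0/77.0)^0.163 = (1.4286)^0.163 = 1.05986
Power-density ratio: P_B/P_A = (V_B/V_A)³ = (1.05986)³ = 1.19055

1.19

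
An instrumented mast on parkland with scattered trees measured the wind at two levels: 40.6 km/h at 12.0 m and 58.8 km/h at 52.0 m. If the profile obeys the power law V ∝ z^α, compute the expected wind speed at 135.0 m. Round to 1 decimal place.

First find α: α = ln(V₂/V₁)/ln(z₂/z₁) = ln(58.8/40.6)/ln(52.0/12.0) = 0.37037/1.46634 = 0.2526
Extrapolate from 52.0 m to 135.0 m: V₃ = 58.8 × (135.0/52.0)^0.2526 = 58.8 × 1.2725 = 74.8222 km/h

74.8 km/h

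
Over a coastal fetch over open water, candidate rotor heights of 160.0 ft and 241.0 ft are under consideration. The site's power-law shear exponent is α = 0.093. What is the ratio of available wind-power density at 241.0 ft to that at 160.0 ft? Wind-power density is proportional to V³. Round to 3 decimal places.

1.121

Speed ratio: V_B/V_A = (z_B/z_A)^α = (241.0/160.0)^0.093 = (1.5063)^0.093 = 1.03883
Power-density ratio: P_B/P_A = (V_B/V_A)³ = (1.03883)³ = 1.12107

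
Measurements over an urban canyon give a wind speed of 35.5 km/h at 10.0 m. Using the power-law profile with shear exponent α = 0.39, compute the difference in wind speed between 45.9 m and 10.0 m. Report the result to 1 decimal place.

28.8 km/h

Power law: V₂ = V₁ · (z₂/z₁)^α = 35.5 × (4.5900)^0.39 = 64.3184 km/h
ΔV = 64.3184 − 35.5 = 28.8184 km/h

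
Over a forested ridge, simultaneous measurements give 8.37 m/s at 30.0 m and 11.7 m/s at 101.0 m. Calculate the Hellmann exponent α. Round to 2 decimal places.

Power law: V₂/V₁ = (z₂/z₁)^α ⇒ α = ln(V₂/V₁) / ln(z₂/z₁)
α = ln(11.7/8.37) / ln(101.0/30.0) = ln(1.3978) / ln(3.3667)
  = 0.33493 / 1.21392 = 0.27591

α ≈ 0.28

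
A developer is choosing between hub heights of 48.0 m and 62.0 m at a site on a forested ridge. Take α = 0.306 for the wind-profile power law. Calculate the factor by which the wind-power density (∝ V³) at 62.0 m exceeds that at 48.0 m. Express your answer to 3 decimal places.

Speed ratio: V_B/V_A = (z_B/z_A)^α = (62.0/48.0)^0.306 = (1.2917)^0.306 = 1.08146
Power-density ratio: P_B/P_A = (V_B/V_A)³ = (1.08146)³ = 1.26484

1.265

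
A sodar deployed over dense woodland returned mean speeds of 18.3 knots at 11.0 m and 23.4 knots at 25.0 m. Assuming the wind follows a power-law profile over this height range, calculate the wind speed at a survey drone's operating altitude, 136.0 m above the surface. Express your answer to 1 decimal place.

First find α: α = ln(V₂/V₁)/ln(z₂/z₁) = ln(23.4/18.3)/ln(25.0/11.0) = 0.24583/0.82098 = 0.2994
Extrapolate from 25.0 m to 136.0 m: V₃ = 23.4 × (136.0/25.0)^0.2994 = 23.4 × 1.6606 = 38.8583 knots

38.9 knots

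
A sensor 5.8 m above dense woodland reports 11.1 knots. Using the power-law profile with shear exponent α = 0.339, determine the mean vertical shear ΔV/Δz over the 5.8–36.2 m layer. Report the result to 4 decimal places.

Power law: V₂ = V₁ · (z₂/z₁)^α = 11.1 × (6.2414)^0.339 = 20.6501 knots
ΔV/Δz = (20.6501 − 11.1)/(36.2 − 5.8) = 9.5501/30.4000 = 0.31415 knots/m

0.3141 knots/m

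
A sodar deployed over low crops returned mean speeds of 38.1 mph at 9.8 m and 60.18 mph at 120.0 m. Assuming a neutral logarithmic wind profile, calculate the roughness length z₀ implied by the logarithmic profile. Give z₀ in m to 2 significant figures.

Log law: V(z) ∝ ln(z/z₀). With r = V₁/V₂ = 38.1/60.18 = 0.63310,
r · ln(z₂/z₀) = ln(z₁/z₀) ⇒ ln z₀ = (ln z₁ − r·ln z₂)/(1 − r)
ln z₀ = (2.28238 − 0.63310×4.78749) / 0.36690 = -2.0403
z₀ = exp(-2.0403) = 0.1300 m

z₀ ≈ 0.13 m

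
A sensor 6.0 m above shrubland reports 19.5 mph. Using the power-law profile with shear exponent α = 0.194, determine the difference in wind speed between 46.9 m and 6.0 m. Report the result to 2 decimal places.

9.56 mph

Power law: V₂ = V₁ · (z₂/z₁)^α = 19.5 × (7.8167)^0.194 = 29.0590 mph
ΔV = 29.0590 − 19.5 = 9.5590 mph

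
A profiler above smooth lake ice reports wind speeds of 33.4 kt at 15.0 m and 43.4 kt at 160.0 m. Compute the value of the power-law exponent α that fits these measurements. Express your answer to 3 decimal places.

Power law: V₂/V₁ = (z₂/z₁)^α ⇒ α = ln(V₂/V₁) / ln(z₂/z₁)
α = ln(43.4/33.4) / ln(160.0/15.0) = ln(1.2994) / ln(10.6667)
  = 0.26190 / 2.36712 = 0.11064

α ≈ 0.111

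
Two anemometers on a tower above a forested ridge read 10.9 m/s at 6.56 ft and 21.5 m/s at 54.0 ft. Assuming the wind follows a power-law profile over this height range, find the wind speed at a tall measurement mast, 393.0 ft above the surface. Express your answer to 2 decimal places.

40.76 m/s

First find α: α = ln(V₂/V₁)/ln(z₂/z₁) = ln(21.5/10.9)/ln(54.0/6.56) = 0.67929/2.10799 = 0.3222
Extrapolate from 54.0 ft to 393.0 ft: V₃ = 21.5 × (393.0/54.0)^0.3222 = 21.5 × 1.8957 = 40.7580 m/s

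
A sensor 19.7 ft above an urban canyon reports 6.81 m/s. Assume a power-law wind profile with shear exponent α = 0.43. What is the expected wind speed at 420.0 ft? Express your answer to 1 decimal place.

Power-law profile: V₂ = V₁ · (z₂/z₁)^α
V₂ = 6.81 × (420.0/19.7)^0.43 = 6.81 × (21.3198)^0.43
    = 6.81 × 3.7271 = 25.3819 m/s

25.4 m/s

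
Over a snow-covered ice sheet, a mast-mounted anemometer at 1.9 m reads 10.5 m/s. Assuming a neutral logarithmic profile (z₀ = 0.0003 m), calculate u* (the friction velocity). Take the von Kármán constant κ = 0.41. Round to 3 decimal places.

u* ≈ 0.492 m/s

Log law: V(z) = (u*/κ) · ln(z/z₀) ⇒ u* = κ · V / ln(z/z₀)
u* = 0.41 × 10.5 / ln(1.9/0.0003) = 0.41 × 10.5 / 8.7536
   = 4.3050 / 8.7536 = 0.4918 m/s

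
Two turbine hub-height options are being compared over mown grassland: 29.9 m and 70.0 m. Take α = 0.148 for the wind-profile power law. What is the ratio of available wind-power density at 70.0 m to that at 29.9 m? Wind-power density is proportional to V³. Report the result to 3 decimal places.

1.459

Speed ratio: V_B/V_A = (z_B/z_A)^α = (70.0/29.9)^0.148 = (2.3411)^0.148 = 1.13416
Power-density ratio: P_B/P_A = (V_B/V_A)³ = (1.13416)³ = 1.45890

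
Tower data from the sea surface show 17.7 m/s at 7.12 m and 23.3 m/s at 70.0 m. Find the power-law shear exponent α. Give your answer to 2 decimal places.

Power law: V₂/V₁ = (z₂/z₁)^α ⇒ α = ln(V₂/V₁) / ln(z₂/z₁)
α = ln(23.3/17.7) / ln(70.0/7.12) = ln(1.3164) / ln(9.8315)
  = 0.27489 / 2.28559 = 0.12027

α ≈ 0.12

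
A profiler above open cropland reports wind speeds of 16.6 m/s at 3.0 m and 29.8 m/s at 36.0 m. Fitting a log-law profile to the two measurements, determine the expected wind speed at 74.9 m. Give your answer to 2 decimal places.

33.69 m/s

Log law: V ∝ ln(z/z₀). From the pair, with r = V₁/V₂ = 0.55705,
ln z₀ = (ln z₁ − r·ln z₂)/(1 − r) = (1.0986 − 0.55705×3.5835)/0.44295 = -2.0263 → z₀ = 0.1318 m
V₃ = V₁ · ln(z₃/z₀)/ln(z₁/z₀) = 16.6 × 6.3425/3.1250 = 33.6918 m/s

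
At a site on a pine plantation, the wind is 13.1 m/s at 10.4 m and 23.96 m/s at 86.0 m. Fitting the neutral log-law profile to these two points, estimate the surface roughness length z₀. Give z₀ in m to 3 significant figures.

Log law: V(z) ∝ ln(z/z₀). With r = V₁/V₂ = 13.1/23.96 = 0.54674,
r · ln(z₂/z₀) = ln(z₁/z₀) ⇒ ln z₀ = (ln z₁ − r·ln z₂)/(1 − r)
ln z₀ = (2.34181 − 0.54674×4.45435) / 0.45326 = -0.2065
z₀ = exp(-0.2065) = 0.8134 m

z₀ ≈ 0.813 m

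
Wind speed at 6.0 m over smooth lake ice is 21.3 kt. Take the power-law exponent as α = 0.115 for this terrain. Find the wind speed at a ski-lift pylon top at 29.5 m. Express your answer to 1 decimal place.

25.6 kt

Power-law profile: V₂ = V₁ · (z₂/z₁)^α
V₂ = 21.3 × (29.5/6.0)^0.115 = 21.3 × (4.9167)^0.115
    = 21.3 × 1.2010 = 25.5812 kt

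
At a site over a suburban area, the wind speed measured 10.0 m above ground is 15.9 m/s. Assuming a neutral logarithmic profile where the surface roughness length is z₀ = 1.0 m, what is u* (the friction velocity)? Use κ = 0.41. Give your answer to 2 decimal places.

Log law: V(z) = (u*/κ) · ln(z/z₀) ⇒ u* = κ · V / ln(z/z₀)
u* = 0.41 × 15.9 / ln(10.0/1.0) = 0.41 × 15.9 / 2.3026
   = 6.5190 / 2.3026 = 2.8312 m/s

u* ≈ 2.83 m/s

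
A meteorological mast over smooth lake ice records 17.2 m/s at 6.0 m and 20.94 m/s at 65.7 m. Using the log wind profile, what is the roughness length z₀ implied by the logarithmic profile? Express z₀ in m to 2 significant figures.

Log law: V(z) ∝ ln(z/z₀). With r = V₁/V₂ = 17.2/20.94 = 0.82139,
r · ln(z₂/z₀) = ln(z₁/z₀) ⇒ ln z₀ = (ln z₁ − r·ln z₂)/(1 − r)
ln z₀ = (1.79176 − 0.82139×4.18510) / 0.17861 = -9.2150
z₀ = exp(-9.2150) = 0.00009953 m

z₀ ≈ 0.000100 m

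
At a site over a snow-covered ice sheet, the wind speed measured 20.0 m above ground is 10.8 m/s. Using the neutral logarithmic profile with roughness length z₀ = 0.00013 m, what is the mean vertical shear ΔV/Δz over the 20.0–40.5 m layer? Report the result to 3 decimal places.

Log law: V₂ = V₁ · ln(z₂/z₀)/ln(z₁/z₀) = 10.8 × 12.6493/11.9437 = 11.4380 m/s
ΔV/Δz = (11.4380 − 10.8)/(40.5 − 20.0) = 0.6380/20.5000 = 0.03112 m/s/m

0.031 m/s/m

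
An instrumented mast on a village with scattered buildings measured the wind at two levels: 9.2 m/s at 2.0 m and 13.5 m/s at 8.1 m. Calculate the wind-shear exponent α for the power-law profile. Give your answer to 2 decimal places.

α ≈ 0.27

Power law: V₂/V₁ = (z₂/z₁)^α ⇒ α = ln(V₂/V₁) / ln(z₂/z₁)
α = ln(13.5/9.2) / ln(8.1/2.0) = ln(1.4674) / ln(4.0500)
  = 0.38349 / 1.39872 = 0.27417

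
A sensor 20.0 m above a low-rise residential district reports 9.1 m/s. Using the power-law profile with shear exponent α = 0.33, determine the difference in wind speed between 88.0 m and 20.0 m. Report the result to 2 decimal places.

Power law: V₂ = V₁ · (z₂/z₁)^α = 9.1 × (4.4000)^0.33 = 14.8382 m/s
ΔV = 14.8382 − 9.1 = 5.7382 m/s

5.74 m/s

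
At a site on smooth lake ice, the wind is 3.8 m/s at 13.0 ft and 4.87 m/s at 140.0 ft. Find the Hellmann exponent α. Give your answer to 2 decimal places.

Power law: V₂/V₁ = (z₂/z₁)^α ⇒ α = ln(V₂/V₁) / ln(z₂/z₁)
α = ln(4.87/3.8) / ln(140.0/13.0) = ln(1.2816) / ln(10.7692)
  = 0.24809 / 2.37669 = 0.10439

α ≈ 0.10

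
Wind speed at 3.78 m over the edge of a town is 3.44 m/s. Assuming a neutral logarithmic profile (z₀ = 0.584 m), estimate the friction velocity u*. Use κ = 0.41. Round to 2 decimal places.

Log law: V(z) = (u*/κ) · ln(z/z₀) ⇒ u* = κ · V / ln(z/z₀)
u* = 0.41 × 3.44 / ln(3.78/0.584) = 0.41 × 3.44 / 1.8676
   = 1.4104 / 1.8676 = 0.7552 m/s

u* ≈ 0.76 m/s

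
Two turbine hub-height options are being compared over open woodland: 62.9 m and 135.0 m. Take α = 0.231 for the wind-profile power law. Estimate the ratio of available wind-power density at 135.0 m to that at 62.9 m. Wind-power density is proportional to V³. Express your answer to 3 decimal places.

Speed ratio: V_B/V_A = (z_B/z_A)^α = (135.0/62.9)^0.231 = (2.1463)^0.231 = 1.19294
Power-density ratio: P_B/P_A = (V_B/V_A)³ = (1.19294)³ = 1.69768

1.698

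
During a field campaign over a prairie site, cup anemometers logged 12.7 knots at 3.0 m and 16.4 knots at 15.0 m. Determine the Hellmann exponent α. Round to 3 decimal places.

Power law: V₂/V₁ = (z₂/z₁)^α ⇒ α = ln(V₂/V₁) / ln(z₂/z₁)
α = ln(16.4/12.7) / ln(15.0/3.0) = ln(1.2913) / ln(5.0000)
  = 0.25568 / 1.60944 = 0.15886

α ≈ 0.159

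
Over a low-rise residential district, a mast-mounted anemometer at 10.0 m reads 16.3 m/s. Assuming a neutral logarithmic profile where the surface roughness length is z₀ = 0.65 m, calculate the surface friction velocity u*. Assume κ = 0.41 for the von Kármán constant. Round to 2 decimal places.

Log law: V(z) = (u*/κ) · ln(z/z₀) ⇒ u* = κ · V / ln(z/z₀)
u* = 0.41 × 16.3 / ln(10.0/0.65) = 0.41 × 16.3 / 2.7334
   = 6.6830 / 2.7334 = 2.4450 m/s

u* ≈ 2.44 m/s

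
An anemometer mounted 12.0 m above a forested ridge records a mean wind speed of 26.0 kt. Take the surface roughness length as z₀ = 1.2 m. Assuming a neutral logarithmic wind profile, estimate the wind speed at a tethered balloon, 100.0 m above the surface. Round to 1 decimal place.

Log law: V(z) ∝ ln(z/z₀), so V₂/V₁ = ln(z₂/z₀) / ln(z₁/z₀).
ln(100.0/1.2) = 4.4228, ln(12.0/1.2) = 2.3026
V₂ = 26.0 × 4.4228/2.3026 = 26.0 × 1.9208 = 49.9413 kt

49.9 kt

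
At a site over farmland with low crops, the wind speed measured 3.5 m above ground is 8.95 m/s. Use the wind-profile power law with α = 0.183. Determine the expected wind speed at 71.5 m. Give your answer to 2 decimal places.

15.55 m/s

Power-law profile: V₂ = V₁ · (z₂/z₁)^α
V₂ = 8.95 × (71.5/3.5)^0.183 = 8.95 × (20.4286)^0.183
    = 8.95 × 1.7369 = 15.5452 m/s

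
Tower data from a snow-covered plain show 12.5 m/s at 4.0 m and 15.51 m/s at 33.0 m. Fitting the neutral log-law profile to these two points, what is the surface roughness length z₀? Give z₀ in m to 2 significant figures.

Log law: V(z) ∝ ln(z/z₀). With r = V₁/V₂ = 12.5/15.51 = 0.80593,
r · ln(z₂/z₀) = ln(z₁/z₀) ⇒ ln z₀ = (ln z₁ − r·ln z₂)/(1 − r)
ln z₀ = (1.38629 − 0.80593×3.49651) / 0.19407 = -7.3770
z₀ = exp(-7.3770) = 0.0006254 m

z₀ ≈ 0.00063 m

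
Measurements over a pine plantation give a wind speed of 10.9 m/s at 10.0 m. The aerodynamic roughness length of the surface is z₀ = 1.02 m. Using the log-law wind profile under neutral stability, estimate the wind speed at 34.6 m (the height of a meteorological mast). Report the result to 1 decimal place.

Log law: V(z) ∝ ln(z/z₀), so V₂/V₁ = ln(z₂/z₀) / ln(z₁/z₀).
ln(34.6/1.02) = 3.5241, ln(10.0/1.02) = 2.2828
V₂ = 10.9 × 3.5241/2.2828 = 10.9 × 1.5438 = 16.8269 m/s

16.8 m/s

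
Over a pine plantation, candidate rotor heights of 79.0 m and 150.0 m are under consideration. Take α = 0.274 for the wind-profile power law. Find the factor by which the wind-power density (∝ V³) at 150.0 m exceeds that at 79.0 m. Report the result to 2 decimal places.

1.69

Speed ratio: V_B/V_A = (z_B/z_A)^α = (150.0/79.0)^0.274 = (1.8987)^0.274 = 1.19206
Power-density ratio: P_B/P_A = (V_B/V_A)³ = (1.19206)³ = 1.69394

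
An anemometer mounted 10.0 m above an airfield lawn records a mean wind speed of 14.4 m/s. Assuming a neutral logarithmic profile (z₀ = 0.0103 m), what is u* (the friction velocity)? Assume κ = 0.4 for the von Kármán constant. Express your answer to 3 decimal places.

Log law: V(z) = (u*/κ) · ln(z/z₀) ⇒ u* = κ · V / ln(z/z₀)
u* = 0.4 × 14.4 / ln(10.0/0.0103) = 0.4 × 14.4 / 6.8782
   = 5.7600 / 6.8782 = 0.8374 m/s

u* ≈ 0.837 m/s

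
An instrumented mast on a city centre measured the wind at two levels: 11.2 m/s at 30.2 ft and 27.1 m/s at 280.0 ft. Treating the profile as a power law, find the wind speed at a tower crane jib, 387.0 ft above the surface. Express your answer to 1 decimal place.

First find α: α = ln(V₂/V₁)/ln(z₂/z₁) = ln(27.1/11.2)/ln(280.0/30.2) = 0.88362/2.22695 = 0.3968
Extrapolate from 280.0 ft to 387.0 ft: V₃ = 27.1 × (387.0/280.0)^0.3968 = 27.1 × 1.1370 = 30.8133 m/s

30.8 m/s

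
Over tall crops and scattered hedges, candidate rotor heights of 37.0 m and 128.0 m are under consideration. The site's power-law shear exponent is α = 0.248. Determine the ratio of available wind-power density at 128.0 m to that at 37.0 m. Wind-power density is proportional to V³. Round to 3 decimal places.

Speed ratio: V_B/V_A = (z_B/z_A)^α = (128.0/37.0)^0.248 = (3.4595)^0.248 = 1.36042
Power-density ratio: P_B/P_A = (V_B/V_A)³ = (1.36042)³ = 2.51781

2.518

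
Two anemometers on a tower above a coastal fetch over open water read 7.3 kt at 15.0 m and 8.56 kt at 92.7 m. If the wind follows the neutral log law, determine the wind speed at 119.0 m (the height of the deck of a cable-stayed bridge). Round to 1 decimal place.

Log law: V ∝ ln(z/z₀). From the pair, with r = V₁/V₂ = 0.85280,
ln z₀ = (ln z₁ − r·ln z₂)/(1 − r) = (2.7081 − 0.85280×4.5294)/0.14720 = -7.8440 → z₀ = 0.0003921 m
V₃ = V₁ · ln(z₃/z₀)/ln(z₁/z₀) = 7.3 × 12.6232/10.5521 = 8.7328 kt

8.7 kt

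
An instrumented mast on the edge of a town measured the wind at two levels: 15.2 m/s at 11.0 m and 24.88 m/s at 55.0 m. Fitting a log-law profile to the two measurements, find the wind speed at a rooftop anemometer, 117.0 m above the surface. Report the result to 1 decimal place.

29.4 m/s

Log law: V ∝ ln(z/z₀). From the pair, with r = V₁/V₂ = 0.61093,
ln z₀ = (ln z₁ − r·ln z₂)/(1 − r) = (2.3979 − 0.61093×4.0073)/0.38907 = -0.1293 → z₀ = 0.8787 m
V₃ = V₁ · ln(z₃/z₀)/ln(z₁/z₀) = 15.2 × 4.8915/2.5272 = 29.4200 m/s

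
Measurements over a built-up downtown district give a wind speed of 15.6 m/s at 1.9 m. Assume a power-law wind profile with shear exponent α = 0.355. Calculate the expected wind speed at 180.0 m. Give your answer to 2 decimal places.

Power-law profile: V₂ = V₁ · (z₂/z₁)^α
V₂ = 15.6 × (180.0/1.9)^0.355 = 15.6 × (94.7368)^0.355
    = 15.6 × 5.0311 = 78.4854 m/s

78.49 m/s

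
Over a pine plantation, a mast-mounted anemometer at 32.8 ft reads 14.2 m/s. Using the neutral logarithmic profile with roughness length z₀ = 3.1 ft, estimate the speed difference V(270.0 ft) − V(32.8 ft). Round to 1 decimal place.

12.7 m/s

Log law: V₂ = V₁ · ln(z₂/z₀)/ln(z₁/z₀) = 14.2 × 4.4670/2.3590 = 26.8889 m/s
ΔV = 26.8889 − 14.2 = 12.6889 m/s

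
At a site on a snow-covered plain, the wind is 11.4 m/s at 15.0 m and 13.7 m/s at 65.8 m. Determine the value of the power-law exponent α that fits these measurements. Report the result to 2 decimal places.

α ≈ 0.12

Power law: V₂/V₁ = (z₂/z₁)^α ⇒ α = ln(V₂/V₁) / ln(z₂/z₁)
α = ln(13.7/11.4) / ln(65.8/15.0) = ln(1.2018) / ln(4.3867)
  = 0.18378 / 1.47857 = 0.12430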